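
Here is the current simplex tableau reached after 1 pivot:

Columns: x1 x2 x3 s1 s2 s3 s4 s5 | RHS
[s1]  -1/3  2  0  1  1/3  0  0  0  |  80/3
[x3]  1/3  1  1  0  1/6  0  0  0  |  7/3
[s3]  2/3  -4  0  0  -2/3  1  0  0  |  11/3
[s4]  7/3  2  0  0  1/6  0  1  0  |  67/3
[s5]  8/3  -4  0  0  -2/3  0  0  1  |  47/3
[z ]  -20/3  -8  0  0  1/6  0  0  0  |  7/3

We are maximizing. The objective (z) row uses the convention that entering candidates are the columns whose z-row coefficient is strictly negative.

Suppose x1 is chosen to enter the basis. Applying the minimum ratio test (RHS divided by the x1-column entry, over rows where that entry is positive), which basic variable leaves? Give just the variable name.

s3

Ratios: row 1 (s1): entry -1/3 ≤ 0, skip; row 2 (x3): (7/3)/(1/3) = 7; row 3 (s3): (11/3)/(2/3) = 11/2; row 4 (s4): (67/3)/(7/3) = 67/7; row 5 (s5): (47/3)/(8/3) = 47/8.
Minimum ratio 11/2 is in the s3 row, so s3 leaves.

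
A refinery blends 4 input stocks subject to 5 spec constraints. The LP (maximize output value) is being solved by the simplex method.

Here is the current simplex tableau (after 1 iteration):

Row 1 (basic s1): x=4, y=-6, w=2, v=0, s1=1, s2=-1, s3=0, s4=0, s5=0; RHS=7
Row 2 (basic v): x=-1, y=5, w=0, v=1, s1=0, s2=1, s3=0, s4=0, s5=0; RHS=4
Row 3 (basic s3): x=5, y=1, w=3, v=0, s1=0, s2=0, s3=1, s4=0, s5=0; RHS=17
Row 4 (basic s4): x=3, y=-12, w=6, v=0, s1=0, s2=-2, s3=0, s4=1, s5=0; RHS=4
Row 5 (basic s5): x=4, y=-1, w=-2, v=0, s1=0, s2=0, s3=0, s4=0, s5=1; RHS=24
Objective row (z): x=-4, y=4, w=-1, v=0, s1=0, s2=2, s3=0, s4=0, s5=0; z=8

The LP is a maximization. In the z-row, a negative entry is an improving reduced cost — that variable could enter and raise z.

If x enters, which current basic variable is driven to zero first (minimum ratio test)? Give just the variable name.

s4

Ratios: row 1 (s1): 7/4 = 7/4; row 2 (v): entry -1 ≤ 0, skip; row 3 (s3): 17/5 = 17/5; row 4 (s4): 4/3 = 4/3; row 5 (s5): 24/4 = 6.
Minimum ratio 4/3 is in the s4 row, so s4 leaves.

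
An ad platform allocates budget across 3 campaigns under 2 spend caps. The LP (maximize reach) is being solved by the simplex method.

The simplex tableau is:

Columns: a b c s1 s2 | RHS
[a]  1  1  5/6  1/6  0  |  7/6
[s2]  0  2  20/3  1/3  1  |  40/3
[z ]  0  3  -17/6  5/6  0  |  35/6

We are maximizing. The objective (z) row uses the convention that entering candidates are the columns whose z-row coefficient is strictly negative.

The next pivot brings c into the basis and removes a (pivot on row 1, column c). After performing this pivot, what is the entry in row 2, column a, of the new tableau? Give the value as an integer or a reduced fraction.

-8

Pivot element is row 1, column c: 5/6.
Normalize row 1: new (row 1, a) = 1/(5/6) = 6/5.
row 2 ← row 2 − (20/3)·(new row 1): 0 − (20/3)·(6/5) = -8.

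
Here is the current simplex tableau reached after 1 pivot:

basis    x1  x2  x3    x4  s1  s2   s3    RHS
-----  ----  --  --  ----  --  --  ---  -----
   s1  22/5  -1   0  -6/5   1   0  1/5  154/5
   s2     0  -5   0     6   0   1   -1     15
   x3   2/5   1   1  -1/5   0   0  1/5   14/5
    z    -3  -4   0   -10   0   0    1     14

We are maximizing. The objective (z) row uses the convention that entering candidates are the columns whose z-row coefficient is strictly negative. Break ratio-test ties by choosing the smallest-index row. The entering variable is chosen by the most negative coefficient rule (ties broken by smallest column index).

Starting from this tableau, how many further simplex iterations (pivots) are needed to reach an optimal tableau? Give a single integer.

pivot: x4 in, s2 out → z = 39
pivot: x2 in, x3 out → z = 2196/25
No improving column remains; optimal.

2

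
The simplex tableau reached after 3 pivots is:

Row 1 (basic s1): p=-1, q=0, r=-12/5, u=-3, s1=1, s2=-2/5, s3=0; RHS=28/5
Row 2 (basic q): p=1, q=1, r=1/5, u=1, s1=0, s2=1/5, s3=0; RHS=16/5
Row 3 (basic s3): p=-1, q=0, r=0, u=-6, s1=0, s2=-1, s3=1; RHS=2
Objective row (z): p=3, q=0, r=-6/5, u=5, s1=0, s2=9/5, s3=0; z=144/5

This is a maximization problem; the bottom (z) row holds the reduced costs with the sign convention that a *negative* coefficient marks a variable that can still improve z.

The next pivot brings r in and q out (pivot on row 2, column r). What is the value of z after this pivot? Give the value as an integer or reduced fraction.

48

Minimum ratio for r: (16/5)/(1/5) = 16.
z changes by −(z-row coeff of r)·ratio = −(-6/5)·16 = 96/5.
New z = 144/5 + (96/5) = 48.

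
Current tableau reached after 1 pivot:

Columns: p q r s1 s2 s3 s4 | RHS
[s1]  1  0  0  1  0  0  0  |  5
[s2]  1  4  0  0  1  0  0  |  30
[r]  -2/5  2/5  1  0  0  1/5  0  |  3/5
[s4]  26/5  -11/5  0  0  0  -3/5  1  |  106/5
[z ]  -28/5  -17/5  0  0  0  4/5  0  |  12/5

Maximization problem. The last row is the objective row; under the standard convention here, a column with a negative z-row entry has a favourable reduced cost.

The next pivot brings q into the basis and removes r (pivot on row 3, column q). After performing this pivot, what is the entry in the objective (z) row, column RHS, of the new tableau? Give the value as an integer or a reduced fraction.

15/2

Pivot element is row 3, column q: 2/5.
Normalize row 3: new (row 3, RHS) = (3/5)/(2/5) = 3/2.
z-row ← z-row − (-17/5)·(new row 3): 12/5 − (-17/5)·(3/2) = 15/2.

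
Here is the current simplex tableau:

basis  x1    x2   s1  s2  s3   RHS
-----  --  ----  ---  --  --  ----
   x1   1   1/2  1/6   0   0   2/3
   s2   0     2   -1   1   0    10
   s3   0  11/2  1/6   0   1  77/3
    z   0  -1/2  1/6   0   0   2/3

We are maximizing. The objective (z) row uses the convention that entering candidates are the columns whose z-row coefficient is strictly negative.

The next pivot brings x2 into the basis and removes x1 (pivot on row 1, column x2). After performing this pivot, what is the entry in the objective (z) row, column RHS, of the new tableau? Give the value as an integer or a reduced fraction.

4/3

Pivot element is row 1, column x2: 1/2.
Normalize row 1: new (row 1, RHS) = (2/3)/(1/2) = 4/3.
z-row ← z-row − (-1/2)·(new row 1): 2/3 − (-1/2)·(4/3) = 4/3.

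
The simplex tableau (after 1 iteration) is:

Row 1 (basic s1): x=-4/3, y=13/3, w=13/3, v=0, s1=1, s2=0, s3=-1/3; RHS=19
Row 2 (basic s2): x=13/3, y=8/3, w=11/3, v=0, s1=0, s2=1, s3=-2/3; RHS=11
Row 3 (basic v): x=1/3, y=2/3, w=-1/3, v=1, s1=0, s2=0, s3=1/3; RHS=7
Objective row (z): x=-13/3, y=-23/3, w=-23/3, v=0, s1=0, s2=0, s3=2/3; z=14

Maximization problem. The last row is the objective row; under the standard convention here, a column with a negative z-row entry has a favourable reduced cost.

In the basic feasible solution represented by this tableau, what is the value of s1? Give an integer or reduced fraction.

19

s1 is basic (row 1); its value is the RHS of that row: 19.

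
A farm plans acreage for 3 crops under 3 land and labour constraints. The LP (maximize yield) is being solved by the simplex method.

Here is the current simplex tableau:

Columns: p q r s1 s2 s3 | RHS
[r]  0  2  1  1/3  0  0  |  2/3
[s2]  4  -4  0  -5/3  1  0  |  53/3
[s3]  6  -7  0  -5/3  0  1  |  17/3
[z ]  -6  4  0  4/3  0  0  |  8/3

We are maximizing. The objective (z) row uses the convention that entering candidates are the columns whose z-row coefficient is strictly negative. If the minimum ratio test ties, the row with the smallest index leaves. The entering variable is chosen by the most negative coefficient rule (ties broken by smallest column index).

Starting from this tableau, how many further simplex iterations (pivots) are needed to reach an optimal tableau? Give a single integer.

pivot: p in, s3 out → z = 25/3
pivot: q in, r out → z = 28/3
No improving column remains; optimal.

2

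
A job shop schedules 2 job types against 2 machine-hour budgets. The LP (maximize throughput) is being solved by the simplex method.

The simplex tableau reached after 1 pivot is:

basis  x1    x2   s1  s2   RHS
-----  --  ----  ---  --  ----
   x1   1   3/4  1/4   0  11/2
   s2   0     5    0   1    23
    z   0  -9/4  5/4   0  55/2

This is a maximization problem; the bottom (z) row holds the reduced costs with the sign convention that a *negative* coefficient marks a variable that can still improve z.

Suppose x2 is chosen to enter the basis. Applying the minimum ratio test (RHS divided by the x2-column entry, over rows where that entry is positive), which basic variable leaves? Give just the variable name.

s2

Ratios: row 1 (x1): (11/2)/(3/4) = 22/3; row 2 (s2): 23/5 = 23/5.
Minimum ratio 23/5 is in the s2 row, so s2 leaves.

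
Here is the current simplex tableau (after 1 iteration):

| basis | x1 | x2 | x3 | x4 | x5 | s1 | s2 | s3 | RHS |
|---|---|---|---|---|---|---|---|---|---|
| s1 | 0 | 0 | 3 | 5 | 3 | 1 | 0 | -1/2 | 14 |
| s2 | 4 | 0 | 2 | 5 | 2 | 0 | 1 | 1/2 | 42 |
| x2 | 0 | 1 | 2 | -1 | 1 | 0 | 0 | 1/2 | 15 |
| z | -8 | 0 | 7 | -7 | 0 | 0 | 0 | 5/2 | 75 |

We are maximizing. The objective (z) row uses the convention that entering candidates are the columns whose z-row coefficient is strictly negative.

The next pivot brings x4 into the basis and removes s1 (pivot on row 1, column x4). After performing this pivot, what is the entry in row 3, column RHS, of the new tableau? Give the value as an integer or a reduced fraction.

89/5

Pivot element is row 1, column x4: 5.
Normalize row 1: new (row 1, RHS) = 14/5 = 14/5.
row 3 ← row 3 − (-1)·(new row 1): 15 − (-1)·(14/5) = 89/5.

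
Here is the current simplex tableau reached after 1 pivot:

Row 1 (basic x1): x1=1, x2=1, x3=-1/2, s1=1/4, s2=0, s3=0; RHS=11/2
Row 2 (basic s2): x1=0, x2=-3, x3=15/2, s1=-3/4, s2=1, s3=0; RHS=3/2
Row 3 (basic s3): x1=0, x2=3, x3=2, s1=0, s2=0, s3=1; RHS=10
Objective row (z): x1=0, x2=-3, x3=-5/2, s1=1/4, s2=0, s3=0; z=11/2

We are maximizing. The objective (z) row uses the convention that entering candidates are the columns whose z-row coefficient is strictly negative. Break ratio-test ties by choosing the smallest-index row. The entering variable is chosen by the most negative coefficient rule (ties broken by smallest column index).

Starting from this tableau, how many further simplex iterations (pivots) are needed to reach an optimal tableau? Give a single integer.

pivot: x2 in, s3 out → z = 31/2
pivot: x3 in, s2 out → z = 306/19
No improving column remains; optimal.

2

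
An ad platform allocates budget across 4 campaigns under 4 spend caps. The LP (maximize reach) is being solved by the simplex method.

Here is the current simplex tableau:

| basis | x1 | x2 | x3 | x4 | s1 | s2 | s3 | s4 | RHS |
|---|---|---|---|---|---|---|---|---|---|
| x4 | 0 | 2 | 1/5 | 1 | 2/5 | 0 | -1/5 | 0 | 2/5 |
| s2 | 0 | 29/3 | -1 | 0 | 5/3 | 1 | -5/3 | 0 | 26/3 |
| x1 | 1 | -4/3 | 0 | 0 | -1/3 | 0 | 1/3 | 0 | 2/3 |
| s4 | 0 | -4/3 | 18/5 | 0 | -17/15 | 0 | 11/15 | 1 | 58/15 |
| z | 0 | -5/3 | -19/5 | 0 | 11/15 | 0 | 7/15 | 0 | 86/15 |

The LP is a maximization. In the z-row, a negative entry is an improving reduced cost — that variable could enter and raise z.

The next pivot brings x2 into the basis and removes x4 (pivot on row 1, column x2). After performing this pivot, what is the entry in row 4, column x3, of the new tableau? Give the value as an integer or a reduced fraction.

Pivot element is row 1, column x2: 2.
Normalize row 1: new (row 1, x3) = (1/5)/2 = 1/10.
row 4 ← row 4 − (-4/3)·(new row 1): 18/5 − (-4/3)·(1/10) = 56/15.

56/15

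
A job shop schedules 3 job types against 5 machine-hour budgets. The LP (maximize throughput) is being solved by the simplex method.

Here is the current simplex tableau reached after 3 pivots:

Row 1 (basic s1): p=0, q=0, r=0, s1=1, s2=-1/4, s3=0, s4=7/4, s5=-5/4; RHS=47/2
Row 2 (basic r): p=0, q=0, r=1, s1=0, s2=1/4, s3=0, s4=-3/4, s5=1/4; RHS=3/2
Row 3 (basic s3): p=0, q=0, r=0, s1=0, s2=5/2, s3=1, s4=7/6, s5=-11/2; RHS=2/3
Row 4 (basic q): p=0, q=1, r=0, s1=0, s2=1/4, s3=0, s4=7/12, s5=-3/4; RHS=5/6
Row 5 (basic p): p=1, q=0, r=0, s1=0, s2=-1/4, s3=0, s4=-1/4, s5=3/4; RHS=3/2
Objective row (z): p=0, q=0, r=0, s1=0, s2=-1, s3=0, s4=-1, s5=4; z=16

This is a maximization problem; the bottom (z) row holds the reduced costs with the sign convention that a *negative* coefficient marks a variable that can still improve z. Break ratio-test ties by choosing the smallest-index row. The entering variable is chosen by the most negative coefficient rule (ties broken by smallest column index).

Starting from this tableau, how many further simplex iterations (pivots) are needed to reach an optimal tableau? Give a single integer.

3

pivot: s2 in, s3 out → z = 244/15
pivot: s4 in, s2 out → z = 116/7
pivot: s5 in, q out → z = 67/4
No improving column remains; optimal.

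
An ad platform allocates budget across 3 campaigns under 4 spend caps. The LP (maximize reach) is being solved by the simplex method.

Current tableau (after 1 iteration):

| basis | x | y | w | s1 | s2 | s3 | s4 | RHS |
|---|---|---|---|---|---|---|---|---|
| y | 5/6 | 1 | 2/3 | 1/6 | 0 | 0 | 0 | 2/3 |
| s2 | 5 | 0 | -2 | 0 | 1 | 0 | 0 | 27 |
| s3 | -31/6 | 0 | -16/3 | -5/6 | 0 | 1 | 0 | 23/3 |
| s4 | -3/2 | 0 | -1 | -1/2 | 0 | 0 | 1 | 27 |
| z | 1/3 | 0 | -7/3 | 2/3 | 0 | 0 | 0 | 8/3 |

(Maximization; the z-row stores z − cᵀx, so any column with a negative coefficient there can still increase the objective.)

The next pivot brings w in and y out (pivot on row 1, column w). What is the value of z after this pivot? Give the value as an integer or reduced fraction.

5

Minimum ratio for w: (2/3)/(2/3) = 1.
z changes by −(z-row coeff of w)·ratio = −(-7/3)·1 = 7/3.
New z = 8/3 + (7/3) = 5.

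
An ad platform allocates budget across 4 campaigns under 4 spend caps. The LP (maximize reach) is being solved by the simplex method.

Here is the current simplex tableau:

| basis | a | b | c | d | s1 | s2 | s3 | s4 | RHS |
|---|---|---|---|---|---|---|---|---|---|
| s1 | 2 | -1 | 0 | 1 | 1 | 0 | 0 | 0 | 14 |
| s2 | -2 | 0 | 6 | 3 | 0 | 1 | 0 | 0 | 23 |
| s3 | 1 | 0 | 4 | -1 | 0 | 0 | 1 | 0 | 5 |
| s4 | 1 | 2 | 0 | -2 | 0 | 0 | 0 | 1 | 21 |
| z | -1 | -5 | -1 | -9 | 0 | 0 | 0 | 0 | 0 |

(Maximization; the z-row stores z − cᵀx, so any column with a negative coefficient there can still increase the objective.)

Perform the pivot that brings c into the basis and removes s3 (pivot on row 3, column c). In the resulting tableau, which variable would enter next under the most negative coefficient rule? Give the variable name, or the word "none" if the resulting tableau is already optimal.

Pivot element 4. New z-row = old z-row − (-1)·(row 3/4).
Updated z-row coefficients: a: -3/4, b: -5, c: 0, d: -37/4, s1: 0, s2: 0, s3: 1/4, s4: 0.
The most negative is -37/4 in column d, so d would enter next.

d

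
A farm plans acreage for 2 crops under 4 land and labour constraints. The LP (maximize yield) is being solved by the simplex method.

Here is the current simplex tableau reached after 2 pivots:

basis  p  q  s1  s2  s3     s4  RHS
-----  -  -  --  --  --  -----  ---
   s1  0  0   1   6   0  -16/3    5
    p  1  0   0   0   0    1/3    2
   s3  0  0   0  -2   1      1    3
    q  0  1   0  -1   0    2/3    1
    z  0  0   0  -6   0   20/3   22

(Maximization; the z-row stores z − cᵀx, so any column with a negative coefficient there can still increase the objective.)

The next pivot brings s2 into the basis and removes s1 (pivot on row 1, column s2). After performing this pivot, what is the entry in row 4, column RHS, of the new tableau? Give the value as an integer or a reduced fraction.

Pivot element is row 1, column s2: 6.
Normalize row 1: new (row 1, RHS) = 5/6 = 5/6.
row 4 ← row 4 − (-1)·(new row 1): 1 − (-1)·(5/6) = 11/6.

11/6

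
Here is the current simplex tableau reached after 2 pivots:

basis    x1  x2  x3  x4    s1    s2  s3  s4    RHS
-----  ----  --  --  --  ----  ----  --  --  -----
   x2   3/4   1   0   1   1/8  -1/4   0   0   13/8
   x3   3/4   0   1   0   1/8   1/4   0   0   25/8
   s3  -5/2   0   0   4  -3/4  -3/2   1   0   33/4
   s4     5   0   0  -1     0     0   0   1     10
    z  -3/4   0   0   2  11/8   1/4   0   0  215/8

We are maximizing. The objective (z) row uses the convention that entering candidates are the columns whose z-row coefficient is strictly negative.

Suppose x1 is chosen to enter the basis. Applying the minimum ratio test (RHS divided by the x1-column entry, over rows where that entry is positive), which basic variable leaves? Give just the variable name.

s4

Ratios: row 1 (x2): (13/8)/(3/4) = 13/6; row 2 (x3): (25/8)/(3/4) = 25/6; row 3 (s3): entry -5/2 ≤ 0, skip; row 4 (s4): 10/5 = 2.
Minimum ratio 2 is in the s4 row, so s4 leaves.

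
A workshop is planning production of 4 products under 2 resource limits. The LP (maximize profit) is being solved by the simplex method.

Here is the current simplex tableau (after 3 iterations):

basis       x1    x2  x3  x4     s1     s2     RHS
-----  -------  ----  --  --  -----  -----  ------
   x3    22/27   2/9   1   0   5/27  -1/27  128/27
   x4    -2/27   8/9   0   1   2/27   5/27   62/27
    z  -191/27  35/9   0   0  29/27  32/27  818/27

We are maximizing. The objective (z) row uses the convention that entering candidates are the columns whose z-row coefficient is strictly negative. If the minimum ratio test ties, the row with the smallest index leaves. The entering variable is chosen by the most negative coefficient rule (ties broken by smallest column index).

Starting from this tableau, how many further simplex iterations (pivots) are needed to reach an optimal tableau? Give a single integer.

pivot: x1 in, x3 out → z = 786/11
No improving column remains; optimal.

1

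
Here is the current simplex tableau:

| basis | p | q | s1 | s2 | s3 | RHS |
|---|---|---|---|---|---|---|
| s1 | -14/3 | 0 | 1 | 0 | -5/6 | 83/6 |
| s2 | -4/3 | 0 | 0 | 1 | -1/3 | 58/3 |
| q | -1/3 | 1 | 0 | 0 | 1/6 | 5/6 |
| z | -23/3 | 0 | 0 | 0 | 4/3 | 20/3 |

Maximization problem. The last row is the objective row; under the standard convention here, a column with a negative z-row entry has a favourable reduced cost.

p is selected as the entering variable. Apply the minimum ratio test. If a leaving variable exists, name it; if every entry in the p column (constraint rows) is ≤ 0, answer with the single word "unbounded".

unbounded

p-column entries: row 1: -14/3, row 2: -4/3, row 3: -1/3. All ≤ 0, so p can increase without bound; the LP is unbounded in this direction.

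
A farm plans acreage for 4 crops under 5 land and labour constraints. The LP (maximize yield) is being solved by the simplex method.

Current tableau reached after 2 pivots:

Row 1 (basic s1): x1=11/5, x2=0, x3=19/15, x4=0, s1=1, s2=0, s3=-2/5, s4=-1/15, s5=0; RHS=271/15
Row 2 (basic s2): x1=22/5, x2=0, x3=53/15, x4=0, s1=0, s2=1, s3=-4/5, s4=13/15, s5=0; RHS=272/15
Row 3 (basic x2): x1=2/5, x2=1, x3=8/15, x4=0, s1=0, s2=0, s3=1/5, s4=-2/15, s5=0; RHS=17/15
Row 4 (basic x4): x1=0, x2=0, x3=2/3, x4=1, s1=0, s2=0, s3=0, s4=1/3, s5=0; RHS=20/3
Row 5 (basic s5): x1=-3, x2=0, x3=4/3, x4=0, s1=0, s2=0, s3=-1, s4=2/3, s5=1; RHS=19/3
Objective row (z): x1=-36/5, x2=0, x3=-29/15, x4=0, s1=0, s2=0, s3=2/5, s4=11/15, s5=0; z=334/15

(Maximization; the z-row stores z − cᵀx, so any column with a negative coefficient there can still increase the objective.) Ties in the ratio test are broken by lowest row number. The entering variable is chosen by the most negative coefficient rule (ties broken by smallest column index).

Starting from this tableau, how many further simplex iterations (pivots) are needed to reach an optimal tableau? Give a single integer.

2

pivot: x1 in, x2 out → z = 128/3
pivot: s4 in, s2 out → z = 327/7
No improving column remains; optimal.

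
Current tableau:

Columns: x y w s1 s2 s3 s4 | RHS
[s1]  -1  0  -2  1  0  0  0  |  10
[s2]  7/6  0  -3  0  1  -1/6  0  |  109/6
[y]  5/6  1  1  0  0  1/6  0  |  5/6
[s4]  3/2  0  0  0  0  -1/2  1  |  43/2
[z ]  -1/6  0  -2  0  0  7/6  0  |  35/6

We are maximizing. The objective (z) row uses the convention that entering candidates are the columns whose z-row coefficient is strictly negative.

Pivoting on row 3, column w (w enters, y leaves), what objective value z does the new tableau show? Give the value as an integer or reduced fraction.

Minimum ratio for w: (5/6)/1 = 5/6.
z changes by −(z-row coeff of w)·ratio = −(-2)·(5/6) = 5/3.
New z = 35/6 + (5/3) = 15/2.

15/2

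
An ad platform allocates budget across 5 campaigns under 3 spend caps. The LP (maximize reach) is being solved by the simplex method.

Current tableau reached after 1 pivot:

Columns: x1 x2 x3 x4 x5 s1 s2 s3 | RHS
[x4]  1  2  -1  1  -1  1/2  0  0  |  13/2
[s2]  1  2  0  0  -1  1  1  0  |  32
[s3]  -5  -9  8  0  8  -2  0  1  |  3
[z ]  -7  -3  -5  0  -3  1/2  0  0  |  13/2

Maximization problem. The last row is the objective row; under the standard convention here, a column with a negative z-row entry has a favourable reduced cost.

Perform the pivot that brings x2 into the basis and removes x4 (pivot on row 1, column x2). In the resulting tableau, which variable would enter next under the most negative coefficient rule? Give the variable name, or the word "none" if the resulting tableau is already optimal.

x3

Pivot element 2. New z-row = old z-row − (-3)·(row 1/2).
Updated z-row coefficients: x1: -11/2, x2: 0, x3: -13/2, x4: 3/2, x5: -9/2, s1: 5/4, s2: 0, s3: 0.
The most negative is -13/2 in column x3, so x3 would enter next.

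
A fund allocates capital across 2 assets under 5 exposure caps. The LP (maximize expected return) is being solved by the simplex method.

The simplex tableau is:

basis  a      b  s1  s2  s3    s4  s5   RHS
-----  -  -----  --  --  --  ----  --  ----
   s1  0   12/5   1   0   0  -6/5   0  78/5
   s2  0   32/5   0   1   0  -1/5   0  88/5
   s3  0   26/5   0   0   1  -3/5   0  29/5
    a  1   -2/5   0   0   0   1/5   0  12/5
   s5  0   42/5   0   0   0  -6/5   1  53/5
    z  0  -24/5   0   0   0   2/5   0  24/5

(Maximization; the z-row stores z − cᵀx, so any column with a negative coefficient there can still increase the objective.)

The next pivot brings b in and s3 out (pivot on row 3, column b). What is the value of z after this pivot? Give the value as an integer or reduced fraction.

Minimum ratio for b: (29/5)/(26/5) = 29/26.
z changes by −(z-row coeff of b)·ratio = −(-24/5)·(29/26) = 348/65.
New z = 24/5 + (348/65) = 132/13.

132/13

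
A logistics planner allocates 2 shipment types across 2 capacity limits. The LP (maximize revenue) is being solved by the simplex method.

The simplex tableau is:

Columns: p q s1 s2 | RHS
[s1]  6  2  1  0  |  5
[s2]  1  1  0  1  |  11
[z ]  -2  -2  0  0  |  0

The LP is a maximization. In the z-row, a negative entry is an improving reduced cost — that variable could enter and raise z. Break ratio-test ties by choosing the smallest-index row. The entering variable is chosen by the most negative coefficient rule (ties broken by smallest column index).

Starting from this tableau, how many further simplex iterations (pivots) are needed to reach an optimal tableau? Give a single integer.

2

pivot: p in, s1 out → z = 5/3
pivot: q in, p out → z = 5
No improving column remains; optimal.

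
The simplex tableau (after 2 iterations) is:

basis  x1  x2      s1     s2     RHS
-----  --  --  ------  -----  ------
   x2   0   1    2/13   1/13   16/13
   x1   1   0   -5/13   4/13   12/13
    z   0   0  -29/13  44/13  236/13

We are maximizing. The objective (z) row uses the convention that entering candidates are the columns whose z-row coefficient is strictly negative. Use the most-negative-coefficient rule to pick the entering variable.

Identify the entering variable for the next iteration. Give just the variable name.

s1

Objective-row coefficients: x1: 0, x2: 0, s1: -29/13, s2: 44/13.
The most negative is -29/13 in column s1, so s1 enters.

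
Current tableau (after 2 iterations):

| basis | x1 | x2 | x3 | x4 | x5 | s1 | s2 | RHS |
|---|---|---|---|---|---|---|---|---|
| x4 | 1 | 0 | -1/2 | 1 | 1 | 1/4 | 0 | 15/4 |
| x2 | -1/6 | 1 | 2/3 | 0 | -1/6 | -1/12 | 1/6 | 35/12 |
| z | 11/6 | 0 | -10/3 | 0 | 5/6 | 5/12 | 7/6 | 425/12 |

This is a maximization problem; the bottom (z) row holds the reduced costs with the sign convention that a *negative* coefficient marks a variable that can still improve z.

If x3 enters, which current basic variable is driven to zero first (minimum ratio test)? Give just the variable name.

x2

Ratios: row 1 (x4): entry -1/2 ≤ 0, skip; row 2 (x2): (35/12)/(2/3) = 35/8.
Minimum ratio 35/8 is in the x2 row, so x2 leaves.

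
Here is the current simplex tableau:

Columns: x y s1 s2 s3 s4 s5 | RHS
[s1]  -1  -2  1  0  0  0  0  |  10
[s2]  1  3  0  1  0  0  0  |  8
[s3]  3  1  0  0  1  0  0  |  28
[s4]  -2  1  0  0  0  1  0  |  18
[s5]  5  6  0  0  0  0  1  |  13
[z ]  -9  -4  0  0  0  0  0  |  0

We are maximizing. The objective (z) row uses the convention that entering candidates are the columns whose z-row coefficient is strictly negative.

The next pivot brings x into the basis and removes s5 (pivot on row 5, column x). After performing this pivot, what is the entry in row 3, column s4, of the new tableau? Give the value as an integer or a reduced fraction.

0

Pivot element is row 5, column x: 5.
Normalize row 5: new (row 5, s4) = 0/5 = 0.
row 3 ← row 3 − 3·(new row 5): 0 − 3·0 = 0.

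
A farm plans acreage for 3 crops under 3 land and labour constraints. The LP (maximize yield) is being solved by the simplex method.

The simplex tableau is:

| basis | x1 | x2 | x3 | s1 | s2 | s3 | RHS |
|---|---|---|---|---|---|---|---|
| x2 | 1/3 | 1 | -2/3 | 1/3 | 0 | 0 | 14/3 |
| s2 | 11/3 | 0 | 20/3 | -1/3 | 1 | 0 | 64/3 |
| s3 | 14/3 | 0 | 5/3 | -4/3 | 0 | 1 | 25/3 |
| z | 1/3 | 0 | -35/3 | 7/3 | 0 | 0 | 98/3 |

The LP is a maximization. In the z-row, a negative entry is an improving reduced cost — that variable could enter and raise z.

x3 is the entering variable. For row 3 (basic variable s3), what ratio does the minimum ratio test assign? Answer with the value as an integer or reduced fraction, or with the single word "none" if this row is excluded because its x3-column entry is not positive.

5

Ratio = RHS / (x3 entry) = (25/3) / (5/3) = 5.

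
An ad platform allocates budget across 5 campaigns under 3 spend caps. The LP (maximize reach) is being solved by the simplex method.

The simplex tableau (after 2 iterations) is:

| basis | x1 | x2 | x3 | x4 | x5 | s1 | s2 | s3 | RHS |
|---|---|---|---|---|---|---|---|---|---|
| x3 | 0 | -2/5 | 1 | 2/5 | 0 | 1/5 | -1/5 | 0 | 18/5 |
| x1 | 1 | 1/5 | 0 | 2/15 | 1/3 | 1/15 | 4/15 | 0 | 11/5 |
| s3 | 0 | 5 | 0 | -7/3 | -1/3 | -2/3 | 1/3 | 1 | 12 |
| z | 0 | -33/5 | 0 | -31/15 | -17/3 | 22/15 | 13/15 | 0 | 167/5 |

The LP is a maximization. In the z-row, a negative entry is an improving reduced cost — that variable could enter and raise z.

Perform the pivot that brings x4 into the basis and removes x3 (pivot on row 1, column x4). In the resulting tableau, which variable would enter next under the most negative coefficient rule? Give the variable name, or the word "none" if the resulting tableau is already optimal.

Pivot element 2/5. New z-row = old z-row − (-31/15)·(row 1/(2/5)).
Updated z-row coefficients: x1: 0, x2: -26/3, x3: 31/6, x4: 0, x5: -17/3, s1: 5/2, s2: -1/6, s3: 0.
The most negative is -26/3 in column x2, so x2 would enter next.

x2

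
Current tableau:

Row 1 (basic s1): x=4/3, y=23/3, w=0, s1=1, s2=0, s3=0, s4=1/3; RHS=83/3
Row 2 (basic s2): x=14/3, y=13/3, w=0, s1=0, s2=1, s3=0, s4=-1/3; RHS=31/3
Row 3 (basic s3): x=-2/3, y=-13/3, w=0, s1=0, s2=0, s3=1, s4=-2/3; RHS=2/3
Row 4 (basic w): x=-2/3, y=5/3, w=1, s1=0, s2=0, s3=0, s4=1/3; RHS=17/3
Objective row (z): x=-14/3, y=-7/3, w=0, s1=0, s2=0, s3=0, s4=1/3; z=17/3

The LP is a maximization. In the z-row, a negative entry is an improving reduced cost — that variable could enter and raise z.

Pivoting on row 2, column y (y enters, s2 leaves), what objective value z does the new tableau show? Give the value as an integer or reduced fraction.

146/13

Minimum ratio for y: (31/3)/(13/3) = 31/13.
z changes by −(z-row coeff of y)·ratio = −(-7/3)·(31/13) = 217/39.
New z = 17/3 + (217/39) = 146/13.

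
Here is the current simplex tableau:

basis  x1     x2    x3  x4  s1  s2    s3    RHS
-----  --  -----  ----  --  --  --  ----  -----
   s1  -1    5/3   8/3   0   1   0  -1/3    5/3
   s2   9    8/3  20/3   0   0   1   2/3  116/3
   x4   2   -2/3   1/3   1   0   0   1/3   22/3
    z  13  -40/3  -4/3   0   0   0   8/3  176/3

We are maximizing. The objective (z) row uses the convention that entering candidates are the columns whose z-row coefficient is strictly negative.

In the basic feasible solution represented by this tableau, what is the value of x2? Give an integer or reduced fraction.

0

x2 is nonbasic (not in the basis column), so its value in the current BFS is 0.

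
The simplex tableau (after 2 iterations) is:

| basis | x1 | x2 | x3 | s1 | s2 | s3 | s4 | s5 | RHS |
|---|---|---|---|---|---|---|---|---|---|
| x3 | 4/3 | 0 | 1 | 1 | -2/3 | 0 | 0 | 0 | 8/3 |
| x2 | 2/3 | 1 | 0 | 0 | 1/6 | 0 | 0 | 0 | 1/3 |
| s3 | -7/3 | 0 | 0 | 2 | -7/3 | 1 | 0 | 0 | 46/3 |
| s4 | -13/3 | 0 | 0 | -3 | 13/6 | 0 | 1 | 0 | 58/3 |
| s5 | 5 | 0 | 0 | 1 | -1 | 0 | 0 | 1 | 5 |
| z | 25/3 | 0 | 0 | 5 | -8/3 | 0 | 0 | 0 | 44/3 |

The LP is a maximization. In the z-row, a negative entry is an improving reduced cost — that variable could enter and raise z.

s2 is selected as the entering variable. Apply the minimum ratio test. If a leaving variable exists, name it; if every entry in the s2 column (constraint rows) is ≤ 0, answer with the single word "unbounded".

Ratios: row 1 (x3): entry -2/3 ≤ 0, skip; row 2 (x2): (1/3)/(1/6) = 2; row 3 (s3): entry -7/3 ≤ 0, skip; row 4 (s4): (58/3)/(13/6) = 116/13; row 5 (s5): entry -1 ≤ 0, skip.
Minimum ratio is in the x2 row, so x2 leaves.

x2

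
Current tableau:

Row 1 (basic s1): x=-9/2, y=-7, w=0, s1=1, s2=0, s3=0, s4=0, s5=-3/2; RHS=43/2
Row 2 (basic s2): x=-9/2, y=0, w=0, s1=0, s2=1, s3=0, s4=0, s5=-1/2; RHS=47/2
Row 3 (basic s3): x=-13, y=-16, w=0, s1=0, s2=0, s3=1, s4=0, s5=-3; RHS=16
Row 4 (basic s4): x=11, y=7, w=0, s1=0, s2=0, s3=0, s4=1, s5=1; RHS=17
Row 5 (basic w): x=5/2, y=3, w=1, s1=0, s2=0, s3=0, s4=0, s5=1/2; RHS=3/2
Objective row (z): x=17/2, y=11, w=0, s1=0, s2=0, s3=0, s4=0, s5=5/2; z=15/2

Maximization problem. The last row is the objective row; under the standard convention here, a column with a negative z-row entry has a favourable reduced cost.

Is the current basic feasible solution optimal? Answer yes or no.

No objective-row coefficient is strictly negative, so no entering variable exists; the tableau is optimal.

yes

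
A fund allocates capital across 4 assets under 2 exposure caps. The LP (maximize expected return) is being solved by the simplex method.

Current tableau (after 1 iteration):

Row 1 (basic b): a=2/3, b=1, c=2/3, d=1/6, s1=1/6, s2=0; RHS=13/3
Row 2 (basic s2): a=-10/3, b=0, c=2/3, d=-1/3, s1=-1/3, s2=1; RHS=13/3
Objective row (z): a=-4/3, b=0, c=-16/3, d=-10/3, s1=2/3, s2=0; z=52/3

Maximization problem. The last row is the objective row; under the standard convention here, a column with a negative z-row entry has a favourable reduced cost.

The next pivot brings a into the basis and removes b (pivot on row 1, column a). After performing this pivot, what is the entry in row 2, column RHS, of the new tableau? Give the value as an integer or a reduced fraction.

Pivot element is row 1, column a: 2/3.
Normalize row 1: new (row 1, RHS) = (13/3)/(2/3) = 13/2.
row 2 ← row 2 − (-10/3)·(new row 1): 13/3 − (-10/3)·(13/2) = 26.

26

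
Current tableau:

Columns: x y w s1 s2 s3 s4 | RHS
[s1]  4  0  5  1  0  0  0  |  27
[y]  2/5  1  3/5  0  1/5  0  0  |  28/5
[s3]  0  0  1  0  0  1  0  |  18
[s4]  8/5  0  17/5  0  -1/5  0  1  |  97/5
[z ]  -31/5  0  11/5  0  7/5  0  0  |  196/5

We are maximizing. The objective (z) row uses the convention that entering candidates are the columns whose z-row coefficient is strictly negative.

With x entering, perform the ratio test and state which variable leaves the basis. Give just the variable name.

Ratios: row 1 (s1): 27/4 = 27/4; row 2 (y): (28/5)/(2/5) = 14; row 3 (s3): entry 0 ≤ 0, skip; row 4 (s4): (97/5)/(8/5) = 97/8.
Minimum ratio 27/4 is in the s1 row, so s1 leaves.

s1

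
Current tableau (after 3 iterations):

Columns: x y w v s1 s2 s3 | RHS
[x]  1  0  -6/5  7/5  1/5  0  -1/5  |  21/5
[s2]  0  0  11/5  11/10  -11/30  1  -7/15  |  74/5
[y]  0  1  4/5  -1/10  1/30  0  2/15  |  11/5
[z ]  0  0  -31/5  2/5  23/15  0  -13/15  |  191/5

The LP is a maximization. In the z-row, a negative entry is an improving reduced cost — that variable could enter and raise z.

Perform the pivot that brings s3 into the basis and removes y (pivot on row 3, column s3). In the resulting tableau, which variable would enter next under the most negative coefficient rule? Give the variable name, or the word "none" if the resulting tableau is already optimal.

Pivot element 2/15. New z-row = old z-row − (-13/15)·(row 3/(2/15)).
Updated z-row coefficients: x: 0, y: 13/2, w: -1, v: -1/4, s1: 7/4, s2: 0, s3: 0.
The most negative is -1 in column w, so w would enter next.

w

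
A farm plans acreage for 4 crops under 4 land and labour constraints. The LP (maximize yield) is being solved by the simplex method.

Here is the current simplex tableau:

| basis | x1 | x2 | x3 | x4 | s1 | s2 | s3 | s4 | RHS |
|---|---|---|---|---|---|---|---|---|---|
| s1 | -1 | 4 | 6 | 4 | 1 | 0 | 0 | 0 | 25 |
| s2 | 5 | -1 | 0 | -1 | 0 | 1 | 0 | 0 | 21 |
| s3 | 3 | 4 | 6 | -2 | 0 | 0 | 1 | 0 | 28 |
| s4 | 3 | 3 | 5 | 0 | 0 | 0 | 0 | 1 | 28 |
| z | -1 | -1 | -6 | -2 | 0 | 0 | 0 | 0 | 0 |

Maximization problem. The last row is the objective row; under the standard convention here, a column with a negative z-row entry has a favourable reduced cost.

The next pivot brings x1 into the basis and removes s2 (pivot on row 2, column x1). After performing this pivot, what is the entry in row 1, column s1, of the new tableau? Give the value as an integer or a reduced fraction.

Pivot element is row 2, column x1: 5.
Normalize row 2: new (row 2, s1) = 0/5 = 0.
row 1 ← row 1 − (-1)·(new row 2): 1 − (-1)·0 = 1.

1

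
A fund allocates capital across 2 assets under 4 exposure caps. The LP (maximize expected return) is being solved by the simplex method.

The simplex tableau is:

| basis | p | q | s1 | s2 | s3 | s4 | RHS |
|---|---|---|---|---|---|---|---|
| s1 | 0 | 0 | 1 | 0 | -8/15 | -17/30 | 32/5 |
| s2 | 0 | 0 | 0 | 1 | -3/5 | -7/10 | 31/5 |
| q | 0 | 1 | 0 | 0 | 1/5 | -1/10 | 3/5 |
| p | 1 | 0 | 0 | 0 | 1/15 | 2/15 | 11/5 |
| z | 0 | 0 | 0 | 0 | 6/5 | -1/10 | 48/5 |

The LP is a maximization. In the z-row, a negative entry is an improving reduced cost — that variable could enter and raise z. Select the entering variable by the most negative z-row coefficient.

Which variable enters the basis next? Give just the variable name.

s4

Objective-row coefficients: p: 0, q: 0, s1: 0, s2: 0, s3: 6/5, s4: -1/10.
The most negative is -1/10 in column s4, so s4 enters.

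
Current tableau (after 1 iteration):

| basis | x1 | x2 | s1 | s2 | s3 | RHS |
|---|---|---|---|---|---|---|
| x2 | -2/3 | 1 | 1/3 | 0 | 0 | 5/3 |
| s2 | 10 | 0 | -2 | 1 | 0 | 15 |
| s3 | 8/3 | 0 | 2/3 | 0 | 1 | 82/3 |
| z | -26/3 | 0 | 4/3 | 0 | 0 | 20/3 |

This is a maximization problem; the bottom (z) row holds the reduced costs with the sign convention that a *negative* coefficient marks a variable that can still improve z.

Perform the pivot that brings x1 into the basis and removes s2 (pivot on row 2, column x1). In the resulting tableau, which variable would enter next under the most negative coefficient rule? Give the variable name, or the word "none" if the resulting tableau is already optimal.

s1

Pivot element 10. New z-row = old z-row − (-26/3)·(row 2/10).
Updated z-row coefficients: x1: 0, x2: 0, s1: -2/5, s2: 13/15, s3: 0.
The most negative is -2/5 in column s1, so s1 would enter next.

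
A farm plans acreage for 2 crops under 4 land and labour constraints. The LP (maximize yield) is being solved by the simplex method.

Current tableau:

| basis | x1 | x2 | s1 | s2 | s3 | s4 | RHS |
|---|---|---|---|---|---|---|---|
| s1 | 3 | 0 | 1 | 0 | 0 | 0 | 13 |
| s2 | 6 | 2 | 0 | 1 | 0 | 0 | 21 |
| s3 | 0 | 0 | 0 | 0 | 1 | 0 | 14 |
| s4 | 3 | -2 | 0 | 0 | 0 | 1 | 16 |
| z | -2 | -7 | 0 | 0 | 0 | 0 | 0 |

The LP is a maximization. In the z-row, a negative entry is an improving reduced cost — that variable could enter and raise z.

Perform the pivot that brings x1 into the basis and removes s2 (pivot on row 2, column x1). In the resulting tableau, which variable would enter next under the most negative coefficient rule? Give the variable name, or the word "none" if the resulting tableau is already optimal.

Pivot element 6. New z-row = old z-row − (-2)·(row 2/6).
Updated z-row coefficients: x1: 0, x2: -19/3, s1: 0, s2: 1/3, s3: 0, s4: 0.
The most negative is -19/3 in column x2, so x2 would enter next.

x2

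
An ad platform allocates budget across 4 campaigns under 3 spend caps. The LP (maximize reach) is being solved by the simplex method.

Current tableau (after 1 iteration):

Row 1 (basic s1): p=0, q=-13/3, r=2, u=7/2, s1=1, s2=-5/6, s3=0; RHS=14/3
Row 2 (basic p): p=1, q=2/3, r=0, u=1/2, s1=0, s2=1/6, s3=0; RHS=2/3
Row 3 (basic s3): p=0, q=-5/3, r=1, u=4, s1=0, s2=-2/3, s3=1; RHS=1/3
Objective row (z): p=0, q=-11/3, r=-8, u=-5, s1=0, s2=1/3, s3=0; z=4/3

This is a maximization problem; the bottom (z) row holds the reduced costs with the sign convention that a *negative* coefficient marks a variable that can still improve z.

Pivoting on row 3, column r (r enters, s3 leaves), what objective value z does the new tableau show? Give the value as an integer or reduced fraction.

4

Minimum ratio for r: (1/3)/1 = 1/3.
z changes by −(z-row coeff of r)·ratio = −(-8)·(1/3) = 8/3.
New z = 4/3 + (8/3) = 4.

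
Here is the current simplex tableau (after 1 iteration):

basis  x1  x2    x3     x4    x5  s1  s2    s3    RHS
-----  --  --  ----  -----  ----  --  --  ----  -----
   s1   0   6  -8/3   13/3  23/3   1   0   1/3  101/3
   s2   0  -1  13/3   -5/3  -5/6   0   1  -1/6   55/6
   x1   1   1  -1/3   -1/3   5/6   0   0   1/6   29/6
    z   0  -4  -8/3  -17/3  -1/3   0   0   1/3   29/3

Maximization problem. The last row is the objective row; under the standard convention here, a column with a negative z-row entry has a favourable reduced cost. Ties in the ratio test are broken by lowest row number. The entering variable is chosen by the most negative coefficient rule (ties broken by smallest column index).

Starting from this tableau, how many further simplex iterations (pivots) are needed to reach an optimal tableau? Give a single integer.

2

pivot: x4 in, s1 out → z = 698/13
pivot: x3 in, s2 out → z = 4078/43
No improving column remains; optimal.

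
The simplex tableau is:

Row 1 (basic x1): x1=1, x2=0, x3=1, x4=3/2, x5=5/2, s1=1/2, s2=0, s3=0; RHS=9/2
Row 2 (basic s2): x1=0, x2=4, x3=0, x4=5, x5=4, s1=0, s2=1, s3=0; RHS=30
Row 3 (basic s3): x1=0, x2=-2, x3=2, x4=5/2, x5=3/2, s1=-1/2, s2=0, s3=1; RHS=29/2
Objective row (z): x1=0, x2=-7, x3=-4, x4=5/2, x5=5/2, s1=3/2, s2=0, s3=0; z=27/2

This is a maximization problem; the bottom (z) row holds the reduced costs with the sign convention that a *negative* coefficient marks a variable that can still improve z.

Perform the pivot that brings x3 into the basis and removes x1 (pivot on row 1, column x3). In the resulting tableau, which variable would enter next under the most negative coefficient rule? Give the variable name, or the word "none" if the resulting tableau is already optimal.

Pivot element 1. New z-row = old z-row − (-4)·(row 1/1).
Updated z-row coefficients: x1: 4, x2: -7, x3: 0, x4: 17/2, x5: 25/2, s1: 7/2, s2: 0, s3: 0.
The most negative is -7 in column x2, so x2 would enter next.

x2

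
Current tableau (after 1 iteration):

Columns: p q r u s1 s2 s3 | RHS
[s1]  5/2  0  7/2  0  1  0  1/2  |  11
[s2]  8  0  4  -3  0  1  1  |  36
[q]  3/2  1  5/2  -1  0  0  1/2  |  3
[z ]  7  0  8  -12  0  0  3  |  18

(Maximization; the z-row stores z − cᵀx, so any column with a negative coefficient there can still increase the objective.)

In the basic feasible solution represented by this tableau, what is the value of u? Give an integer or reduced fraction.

0

u is nonbasic (not in the basis column), so its value in the current BFS is 0.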